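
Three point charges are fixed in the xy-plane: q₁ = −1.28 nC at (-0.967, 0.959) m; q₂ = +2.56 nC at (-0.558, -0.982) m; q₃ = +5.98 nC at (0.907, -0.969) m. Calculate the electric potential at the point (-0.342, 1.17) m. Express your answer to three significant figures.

14.9 V

Electric potential is a scalar, so the contributions from each charge add algebraically: V = Σ kqᵢ/rᵢ.
Distances from the field point to each charge: r₁ = 0.660 m, r₂ = 2.16 m, r₃ = 2.48 m.
V = k[(-1.28×10⁻⁹)/(0.660) + (2.56×10⁻⁹)/(2.16) + (5.98×10⁻⁹)/(2.48)] = 14.9 V.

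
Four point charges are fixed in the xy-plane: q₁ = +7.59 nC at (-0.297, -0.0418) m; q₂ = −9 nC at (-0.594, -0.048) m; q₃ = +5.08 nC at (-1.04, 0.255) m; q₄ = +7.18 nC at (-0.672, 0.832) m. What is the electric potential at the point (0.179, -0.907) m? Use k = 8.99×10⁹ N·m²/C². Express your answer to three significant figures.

59.5 V

Electric potential is a scalar, so the contributions from each charge add algebraically: V = Σ kqᵢ/rᵢ.
Distances from the field point to each charge: r₁ = 0.987 m, r₂ = 1.16 m, r₃ = 1.68 m, r₄ = 1.94 m.
V = k[(7.59×10⁻⁹)/(0.987) + (-9.00×10⁻⁹)/(1.16) + (5.08×10⁻⁹)/(1.68) + (7.18×10⁻⁹)/(1.94)] = 59.5 V.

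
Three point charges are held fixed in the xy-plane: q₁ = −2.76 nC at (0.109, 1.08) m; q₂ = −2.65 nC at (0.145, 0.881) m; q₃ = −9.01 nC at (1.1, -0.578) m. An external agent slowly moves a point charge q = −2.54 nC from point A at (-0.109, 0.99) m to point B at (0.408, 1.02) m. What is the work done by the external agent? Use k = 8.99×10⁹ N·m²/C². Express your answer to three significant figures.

-6.18×10⁻⁸ J

For quasistatic motion the external work equals the change in potential energy: W_ext = qΔV = q(V_B − V_A).
At A: distances to the source charges are 0.236 m, 0.276 m, 1.98 m; V_A = Σ kqᵢ/rᵢ = -232 V.
At B: distances to the source charges are 0.305 m, 0.297 m, 1.74 m; V_B = Σ kqᵢ/rᵢ = -208 V.
ΔV = V_B − V_A = 24.3 V.
W_ext = qΔV = (-2.54×10⁻⁹ C)(24.3 V) = -6.18×10⁻⁸ J.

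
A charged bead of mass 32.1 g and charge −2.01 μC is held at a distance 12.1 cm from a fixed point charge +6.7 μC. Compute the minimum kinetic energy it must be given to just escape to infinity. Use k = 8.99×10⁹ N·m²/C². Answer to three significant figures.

1.00 J

To just escape, total mechanical energy must reach zero at infinity: ½mv²_min + U = 0, so ½mv²_min = −U = |kQq|/r.
|U| = |kQq|/r = (8.99×10⁹ N·m²/C²)(6.70×10⁻⁶)(2.01×10⁻⁶)/(0.121) = 1.00 J.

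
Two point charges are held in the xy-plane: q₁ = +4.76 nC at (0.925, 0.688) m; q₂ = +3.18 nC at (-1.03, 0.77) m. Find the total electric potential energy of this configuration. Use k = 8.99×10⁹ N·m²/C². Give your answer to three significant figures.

The work to assemble the configuration equals its total potential energy, U = Σ kqᵢqⱼ/rᵢⱼ over all pairs.
Pair separations: r₁₂ = 1.96 m.
U = (6.95×10⁻⁸) = 6.95×10⁻⁸ J.

6.95×10⁻⁸ J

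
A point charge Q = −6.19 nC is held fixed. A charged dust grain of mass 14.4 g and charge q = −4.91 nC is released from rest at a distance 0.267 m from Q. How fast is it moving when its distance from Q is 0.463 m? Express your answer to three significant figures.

Only the electrostatic force acts, so mechanical energy is conserved: ½mv² = U₁ − U₂ = kQq(1/r₁ − 1/r₂).
U₁ − U₂ = (8.99×10⁹ N·m²/C²)(-6.19×10⁻⁹ C)(-4.91×10⁻⁹ C)(1/0.267 − 1/0.463) = 4.33×10⁻⁷ J.
v = √(2·4.33×10⁻⁷/0.0144) = 7.76×10⁻³ m/s.

7.76×10⁻³ m/s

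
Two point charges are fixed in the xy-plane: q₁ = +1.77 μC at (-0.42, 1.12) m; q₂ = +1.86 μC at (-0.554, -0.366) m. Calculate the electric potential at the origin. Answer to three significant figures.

Electric potential is a scalar, so the contributions from each charge add algebraically: V = Σ kqᵢ/rᵢ.
Distances from the field point to each charge: r₁ = 1.20 m, r₂ = 0.664 m.
V = k[(1.77×10⁻⁶)/(1.20) + (1.86×10⁻⁶)/(0.664)] = 3.85×10⁴ V.

3.85×10⁴ V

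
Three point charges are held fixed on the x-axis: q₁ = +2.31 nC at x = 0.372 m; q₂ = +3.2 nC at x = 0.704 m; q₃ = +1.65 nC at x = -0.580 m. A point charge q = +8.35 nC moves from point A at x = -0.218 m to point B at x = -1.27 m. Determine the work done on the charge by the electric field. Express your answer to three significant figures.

4.90×10⁻⁷ J

The work done by the electric force is W_field = −ΔU = −q(V_B − V_A) = q(V_A − V_B).
At A: distances to the source charges are 0.590 m, 0.922 m, 0.362 m; V_A = Σ kqᵢ/rᵢ = 107 V.
At B: distances to the source charges are 1.64 m, 1.97 m, 0.690 m; V_B = Σ kqᵢ/rᵢ = 48.7 V.
ΔV = V_B − V_A = -58.7 V.
W_field = −qΔV = −(8.35×10⁻⁹ C)(-58.7 V) = 4.90×10⁻⁷ J.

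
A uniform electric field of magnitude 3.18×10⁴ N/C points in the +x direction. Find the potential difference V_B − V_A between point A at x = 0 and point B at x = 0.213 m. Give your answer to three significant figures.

In a uniform field, potential decreases in the direction of E: V_B − V_A = −E·Δx.
V_B − V_A = −(3.18×10⁴ V/m)(0.213 m) = -6770 V.

-6770 V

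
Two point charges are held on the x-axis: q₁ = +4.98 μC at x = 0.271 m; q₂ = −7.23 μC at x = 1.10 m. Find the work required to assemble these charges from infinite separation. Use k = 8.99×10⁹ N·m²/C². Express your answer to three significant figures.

-0.390 J

The work to assemble the configuration equals its total potential energy, U = Σ kqᵢqⱼ/rᵢⱼ over all pairs.
Pair separations: r₁₂ = 0.829 m.
U = (-0.390) = -0.390 J.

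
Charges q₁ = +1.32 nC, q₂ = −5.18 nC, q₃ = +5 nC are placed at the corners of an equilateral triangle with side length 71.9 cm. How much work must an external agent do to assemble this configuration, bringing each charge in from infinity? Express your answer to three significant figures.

-3.27×10⁻⁷ J

The work to assemble the configuration equals its total potential energy, U = Σ kqᵢqⱼ/rᵢⱼ over all pairs.
All three pair separations equal the side length, 0.719 m.
U = (-8.55×10⁻⁸) + (8.25×10⁻⁸) + (-3.24×10⁻⁷) = -3.27×10⁻⁷ J.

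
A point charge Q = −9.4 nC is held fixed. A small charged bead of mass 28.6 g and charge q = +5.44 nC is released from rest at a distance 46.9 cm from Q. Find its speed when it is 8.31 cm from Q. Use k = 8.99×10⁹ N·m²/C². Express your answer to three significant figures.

Only the electrostatic force acts, so mechanical energy is conserved: ½mv² = U₁ − U₂ = kQq(1/r₁ − 1/r₂).
U₁ − U₂ = (8.99×10⁹ N·m²/C²)(-9.40×10⁻⁹ C)(5.44×10⁻⁹ C)(1/0.469 − 1/0.0831) = 4.55×10⁻⁶ J.
v = √(2·4.55×10⁻⁶/0.0286) = 0.0178 m/s.

0.0178 m/s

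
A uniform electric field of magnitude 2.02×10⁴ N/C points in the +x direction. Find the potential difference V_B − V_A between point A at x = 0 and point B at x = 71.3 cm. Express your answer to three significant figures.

In a uniform field, potential decreases in the direction of E: V_B − V_A = −E·Δx.
V_B − V_A = −(2.02×10⁴ V/m)(0.713 m) = -1.44×10⁴ V.

-1.44×10⁴ V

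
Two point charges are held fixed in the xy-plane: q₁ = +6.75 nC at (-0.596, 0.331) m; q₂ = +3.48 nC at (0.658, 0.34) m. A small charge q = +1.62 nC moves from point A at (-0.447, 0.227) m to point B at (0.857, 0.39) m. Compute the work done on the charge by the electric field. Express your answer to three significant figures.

The work done by the electric force is W_field = −ΔU = −q(V_B − V_A) = q(V_A − V_B).
At A: distances to the source charges are 0.182 m, 1.11 m; V_A = Σ kqᵢ/rᵢ = 362 V.
At B: distances to the source charges are 1.45 m, 0.205 m; V_B = Σ kqᵢ/rᵢ = 194 V.
ΔV = V_B − V_A = -168 V.
W_field = −qΔV = −(1.62×10⁻⁹ C)(-168 V) = 2.72×10⁻⁷ J.

2.72×10⁻⁷ J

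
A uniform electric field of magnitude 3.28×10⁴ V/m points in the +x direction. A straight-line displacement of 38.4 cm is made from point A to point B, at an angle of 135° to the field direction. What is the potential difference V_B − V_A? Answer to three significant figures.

Only the component of displacement along E changes the potential: ΔV = −E·d·cosθ.
ΔV = −(3.28×10⁴ V/m)(0.384 m)cos135° = 8910 V.

8910 V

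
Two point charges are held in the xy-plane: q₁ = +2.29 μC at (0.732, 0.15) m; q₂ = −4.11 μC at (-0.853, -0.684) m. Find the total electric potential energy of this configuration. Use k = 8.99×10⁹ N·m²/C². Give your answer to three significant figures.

-0.0472 J

The work to assemble the configuration equals its total potential energy, U = Σ kqᵢqⱼ/rᵢⱼ over all pairs.
Pair separations: r₁₂ = 1.79 m.
U = (-0.0472) = -0.0472 J.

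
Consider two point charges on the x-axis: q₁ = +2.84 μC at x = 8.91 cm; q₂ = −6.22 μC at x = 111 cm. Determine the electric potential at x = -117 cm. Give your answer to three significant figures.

-4250 V

The total potential is the scalar sum of each charge's contribution, V = Σ kqᵢ/rᵢ.
Distances from the field point to each charge: r₁ = 1.26 m, r₂ = 2.28 m.
V = k[(2.84×10⁻⁶)/(1.26) + (-6.22×10⁻⁶)/(2.28)] = -4250 V.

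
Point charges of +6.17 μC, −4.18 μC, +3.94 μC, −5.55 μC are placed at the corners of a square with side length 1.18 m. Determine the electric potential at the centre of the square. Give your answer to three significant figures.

4090 V

The total potential is the scalar sum of each charge's contribution, V = Σ kqᵢ/rᵢ.
The distance from each corner to the centre is a√2/2 = 0.834 m.
V = k[(6.17×10⁻⁶)/(0.834) + (-4.18×10⁻⁶)/(0.834) + (3.94×10⁻⁶)/(0.834) + (-5.55×10⁻⁶)/(0.834)] = 4090 V.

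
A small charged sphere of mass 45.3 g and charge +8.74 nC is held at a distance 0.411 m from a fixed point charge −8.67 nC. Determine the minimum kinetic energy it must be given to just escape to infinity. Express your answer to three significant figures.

To just escape, total mechanical energy must reach zero at infinity: ½mv²_min + U = 0, so ½mv²_min = −U = |kQq|/r.
|U| = |kQq|/r = (8.99×10⁹ N·m²/C²)(8.67×10⁻⁹)(8.74×10⁻⁹)/(0.411) = 1.66×10⁻⁶ J.

1.66×10⁻⁶ J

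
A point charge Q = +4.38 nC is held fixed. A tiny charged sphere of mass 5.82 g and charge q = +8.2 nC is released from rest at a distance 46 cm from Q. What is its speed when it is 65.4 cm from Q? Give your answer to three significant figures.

8.46×10⁻³ m/s

Only the electrostatic force acts, so mechanical energy is conserved: ½mv² = U₁ − U₂ = kQq(1/r₁ − 1/r₂).
U₁ − U₂ = (8.99×10⁹ N·m²/C²)(4.38×10⁻⁹ C)(8.20×10⁻⁹ C)(1/0.460 − 1/0.654) = 2.08×10⁻⁷ J.
v = √(2·2.08×10⁻⁷/5.82×10⁻³) = 8.46×10⁻³ m/s.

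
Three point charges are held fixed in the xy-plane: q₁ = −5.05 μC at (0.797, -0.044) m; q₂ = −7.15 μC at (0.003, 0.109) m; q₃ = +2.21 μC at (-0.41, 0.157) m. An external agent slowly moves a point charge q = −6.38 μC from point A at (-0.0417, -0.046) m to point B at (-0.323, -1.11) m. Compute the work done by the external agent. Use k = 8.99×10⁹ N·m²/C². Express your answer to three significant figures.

-2.17 J

For quasistatic motion the external work equals the change in potential energy: W_ext = qΔV = q(V_B − V_A).
At A: distances to the source charges are 0.839 m, 0.161 m, 0.421 m; V_A = Σ kqᵢ/rᵢ = -4.05×10⁵ V.
At B: distances to the source charges are 1.55 m, 1.26 m, 1.27 m; V_B = Σ kqᵢ/rᵢ = -6.47×10⁴ V.
ΔV = V_B − V_A = 3.41×10⁵ V.
W_ext = qΔV = (-6.38×10⁻⁶ C)(3.41×10⁵ V) = -2.17 J.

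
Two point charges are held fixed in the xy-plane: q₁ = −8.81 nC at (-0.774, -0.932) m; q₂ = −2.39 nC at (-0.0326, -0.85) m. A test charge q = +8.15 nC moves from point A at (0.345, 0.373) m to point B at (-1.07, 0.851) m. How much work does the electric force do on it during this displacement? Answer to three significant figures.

-6.73×10⁻⁸ J

The work done by the electric force is W_field = −ΔU = −q(V_B − V_A) = q(V_A − V_B).
At A: distances to the source charges are 1.72 m, 1.28 m; V_A = Σ kqᵢ/rᵢ = -62.9 V.
At B: distances to the source charges are 1.81 m, 1.99 m; V_B = Σ kqᵢ/rᵢ = -54.6 V.
ΔV = V_B − V_A = 8.25 V.
W_field = −qΔV = −(8.15×10⁻⁹ C)(8.25 V) = -6.73×10⁻⁸ J.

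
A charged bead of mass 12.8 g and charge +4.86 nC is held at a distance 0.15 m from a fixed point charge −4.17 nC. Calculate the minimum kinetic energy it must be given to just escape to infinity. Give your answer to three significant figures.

To just escape, total mechanical energy must reach zero at infinity: ½mv²_min + U = 0, so ½mv²_min = −U = |kQq|/r.
|U| = |kQq|/r = (8.99×10⁹ N·m²/C²)(4.17×10⁻⁹)(4.86×10⁻⁹)/(0.150) = 1.21×10⁻⁶ J.

1.21×10⁻⁶ J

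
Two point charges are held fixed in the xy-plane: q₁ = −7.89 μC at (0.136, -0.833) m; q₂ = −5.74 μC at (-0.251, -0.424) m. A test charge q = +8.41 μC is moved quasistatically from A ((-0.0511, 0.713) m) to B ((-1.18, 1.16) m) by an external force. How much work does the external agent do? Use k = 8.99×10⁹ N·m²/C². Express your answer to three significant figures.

0.273 J

For quasistatic motion the external work equals the change in potential energy: W_ext = qΔV = q(V_B − V_A).
At A: distances to the source charges are 1.56 m, 1.15 m; V_A = Σ kqᵢ/rᵢ = -9.02×10⁴ V.
At B: distances to the source charges are 2.39 m, 1.84 m; V_B = Σ kqᵢ/rᵢ = -5.78×10⁴ V.
ΔV = V_B − V_A = 3.24×10⁴ V.
W_ext = qΔV = (8.41×10⁻⁶ C)(3.24×10⁴ V) = 0.273 J.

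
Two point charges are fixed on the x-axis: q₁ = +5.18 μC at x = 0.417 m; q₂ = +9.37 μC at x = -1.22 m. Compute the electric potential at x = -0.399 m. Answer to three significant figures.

The total potential is the scalar sum of each charge's contribution, V = Σ kqᵢ/rᵢ.
Distances from the field point to each charge: r₁ = 0.816 m, r₂ = 0.821 m.
V = k[(5.18×10⁻⁶)/(0.816) + (9.37×10⁻⁶)/(0.821)] = 1.60×10⁵ V.

1.60×10⁵ V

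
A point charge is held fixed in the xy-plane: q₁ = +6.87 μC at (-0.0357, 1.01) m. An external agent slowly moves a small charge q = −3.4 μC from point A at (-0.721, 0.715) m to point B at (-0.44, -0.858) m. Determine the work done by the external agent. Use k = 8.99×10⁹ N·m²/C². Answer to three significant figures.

For quasistatic motion the external work equals the change in potential energy: W_ext = qΔV = q(V_B − V_A).
At A: distance to the source charge is 0.746 m; V_A = kq₁/r = 8.28×10⁴ V.
At B: distance to the source charge is 1.91 m; V_B = kq₁/r = 3.23×10⁴ V.
ΔV = V_B − V_A = -5.05×10⁴ V.
W_ext = qΔV = (-3.40×10⁻⁶ C)(-5.05×10⁴ V) = 0.172 J.

0.172 J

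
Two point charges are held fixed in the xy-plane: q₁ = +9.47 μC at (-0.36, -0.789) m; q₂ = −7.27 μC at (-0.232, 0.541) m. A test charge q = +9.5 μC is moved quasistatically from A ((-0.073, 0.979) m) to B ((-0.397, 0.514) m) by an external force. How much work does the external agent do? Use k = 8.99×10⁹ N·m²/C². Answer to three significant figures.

For quasistatic motion the external work equals the change in potential energy: W_ext = qΔV = q(V_B − V_A).
At A: distances to the source charges are 1.79 m, 0.466 m; V_A = Σ kqᵢ/rᵢ = -9.27×10⁴ V.
At B: distances to the source charges are 1.30 m, 0.167 m; V_B = Σ kqᵢ/rᵢ = -3.26×10⁵ V.
ΔV = V_B − V_A = -2.33×10⁵ V.
W_ext = qΔV = (9.50×10⁻⁶ C)(-2.33×10⁵ V) = -2.21 J.

-2.21 J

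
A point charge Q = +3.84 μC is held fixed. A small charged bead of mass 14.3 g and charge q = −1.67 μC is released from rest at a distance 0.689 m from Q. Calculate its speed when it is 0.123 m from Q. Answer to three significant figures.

Only the electrostatic force acts, so mechanical energy is conserved: ½mv² = U₁ − U₂ = kQq(1/r₁ − 1/r₂).
U₁ − U₂ = (8.99×10⁹ N·m²/C²)(3.84×10⁻⁶ C)(-1.67×10⁻⁶ C)(1/0.689 − 1/0.123) = 0.385 J.
v = √(2·0.385/0.0143) = 7.34 m/s.

7.34 m/s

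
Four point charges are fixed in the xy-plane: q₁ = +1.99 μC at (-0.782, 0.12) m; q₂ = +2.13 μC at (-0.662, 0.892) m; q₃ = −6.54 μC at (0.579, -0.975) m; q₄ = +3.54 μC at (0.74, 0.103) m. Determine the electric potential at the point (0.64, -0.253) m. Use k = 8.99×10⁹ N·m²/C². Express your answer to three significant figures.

Electric potential is a scalar, so the contributions from each charge add algebraically: V = Σ kqᵢ/rᵢ.
Distances from the field point to each charge: r₁ = 1.47 m, r₂ = 1.73 m, r₃ = 0.725 m, r₄ = 0.370 m.
V = k[(1.99×10⁻⁶)/(1.47) + (2.13×10⁻⁶)/(1.73) + (-6.54×10⁻⁶)/(0.725) + (3.54×10⁻⁶)/(0.370)] = 2.81×10⁴ V.

2.81×10⁴ V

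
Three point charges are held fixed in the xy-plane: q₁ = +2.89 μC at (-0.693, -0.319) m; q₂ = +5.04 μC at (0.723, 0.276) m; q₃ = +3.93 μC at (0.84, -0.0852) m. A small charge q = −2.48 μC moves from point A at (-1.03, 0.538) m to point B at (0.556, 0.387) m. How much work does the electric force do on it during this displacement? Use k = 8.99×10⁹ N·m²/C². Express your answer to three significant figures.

0.586 J

The work done by the electric force is W_field = −ΔU = −q(V_B − V_A) = q(V_A − V_B).
At A: distances to the source charges are 0.921 m, 1.77 m, 1.97 m; V_A = Σ kqᵢ/rᵢ = 7.17×10⁴ V.
At B: distances to the source charges are 1.43 m, 0.201 m, 0.551 m; V_B = Σ kqᵢ/rᵢ = 3.08×10⁵ V.
ΔV = V_B − V_A = 2.36×10⁵ V.
W_field = −qΔV = −(-2.48×10⁻⁶ C)(2.36×10⁵ V) = 0.586 J.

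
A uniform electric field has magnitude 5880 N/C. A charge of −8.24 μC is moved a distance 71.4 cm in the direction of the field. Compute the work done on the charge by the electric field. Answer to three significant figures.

The potential change for a displacement 71.4 cm in the direction of the field is ΔV = −Ed = -4200 V.
W_field = −qΔV = -0.0346 J.

-0.0346 J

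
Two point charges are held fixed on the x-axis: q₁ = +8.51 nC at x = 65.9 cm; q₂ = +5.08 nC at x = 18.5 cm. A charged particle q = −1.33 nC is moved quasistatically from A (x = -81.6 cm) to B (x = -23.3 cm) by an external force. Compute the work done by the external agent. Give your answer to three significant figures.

-1.30×10⁻⁷ J

For quasistatic motion the external work equals the change in potential energy: W_ext = qΔV = q(V_B − V_A).
At A: distances to the source charges are 1.48 m, 1.00 m; V_A = Σ kqᵢ/rᵢ = 97.5 V.
At B: distances to the source charges are 0.892 m, 0.418 m; V_B = Σ kqᵢ/rᵢ = 195 V.
ΔV = V_B − V_A = 97.5 V.
W_ext = qΔV = (-1.33×10⁻⁹ C)(97.5 V) = -1.30×10⁻⁷ J.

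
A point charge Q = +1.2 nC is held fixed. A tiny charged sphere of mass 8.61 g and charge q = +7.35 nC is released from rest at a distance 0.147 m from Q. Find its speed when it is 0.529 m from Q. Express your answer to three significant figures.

9.51×10⁻³ m/s

Only the electrostatic force acts, so mechanical energy is conserved: ½mv² = U₁ − U₂ = kQq(1/r₁ − 1/r₂).
U₁ − U₂ = (8.99×10⁹ N·m²/C²)(1.20×10⁻⁹ C)(7.35×10⁻⁹ C)(1/0.147 − 1/0.529) = 3.90×10⁻⁷ J.
v = √(2·3.90×10⁻⁷/8.61×10⁻³) = 9.51×10⁻³ m/s.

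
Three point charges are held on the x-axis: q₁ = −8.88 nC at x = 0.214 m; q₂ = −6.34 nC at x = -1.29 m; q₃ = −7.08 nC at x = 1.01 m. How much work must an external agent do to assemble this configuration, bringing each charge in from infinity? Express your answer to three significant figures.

1.22×10⁻⁶ J

The assembly work is the sum of pairwise potential energies, U = Σ_{i<j} kqᵢqⱼ/rᵢⱼ.
Pair separations: r₁₂ = 1.50 m, r₁₃ = 0.796 m, r₂₃ = 2.30 m.
U = (3.37×10⁻⁷) + (7.10×10⁻⁷) + (1.75×10⁻⁷) = 1.22×10⁻⁶ J.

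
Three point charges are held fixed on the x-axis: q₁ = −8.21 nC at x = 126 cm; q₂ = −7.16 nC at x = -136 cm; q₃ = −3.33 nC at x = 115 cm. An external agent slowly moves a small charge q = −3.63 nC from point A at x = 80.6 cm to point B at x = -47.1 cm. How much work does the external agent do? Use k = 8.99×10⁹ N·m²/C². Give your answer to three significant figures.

For quasistatic motion the external work equals the change in potential energy: W_ext = qΔV = q(V_B − V_A).
At A: distances to the source charges are 0.454 m, 2.17 m, 0.344 m; V_A = Σ kqᵢ/rᵢ = -279 V.
At B: distances to the source charges are 1.73 m, 0.889 m, 1.62 m; V_B = Σ kqᵢ/rᵢ = -134 V.
ΔV = V_B − V_A = 146 V.
W_ext = qΔV = (-3.63×10⁻⁹ C)(146 V) = -5.29×10⁻⁷ J.

-5.29×10⁻⁷ J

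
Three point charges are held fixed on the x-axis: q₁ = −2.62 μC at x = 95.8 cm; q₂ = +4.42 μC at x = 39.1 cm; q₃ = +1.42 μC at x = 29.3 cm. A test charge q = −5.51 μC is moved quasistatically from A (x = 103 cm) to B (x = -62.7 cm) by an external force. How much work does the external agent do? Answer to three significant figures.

-1.57 J

For quasistatic motion the external work equals the change in potential energy: W_ext = qΔV = q(V_B − V_A).
At A: distances to the source charges are 0.0720 m, 0.639 m, 0.737 m; V_A = Σ kqᵢ/rᵢ = -2.48×10⁵ V.
At B: distances to the source charges are 1.58 m, 1.02 m, 0.920 m; V_B = Σ kqᵢ/rᵢ = 3.80×10⁴ V.
ΔV = V_B − V_A = 2.86×10⁵ V.
W_ext = qΔV = (-5.51×10⁻⁶ C)(2.86×10⁵ V) = -1.57 J.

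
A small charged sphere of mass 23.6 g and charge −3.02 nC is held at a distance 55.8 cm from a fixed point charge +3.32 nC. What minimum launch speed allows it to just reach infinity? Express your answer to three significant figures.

To just escape, total mechanical energy must reach zero at infinity: ½mv²_min + U = 0, so ½mv²_min = −U = |kQq|/r.
|U| = |kQq|/r = (8.99×10⁹ N·m²/C²)(3.32×10⁻⁹)(3.02×10⁻⁹)/(0.558) = 1.62×10⁻⁷ J.
v_min = √(2|U|/m) = √(2·1.62×10⁻⁷/0.0236) = 3.70×10⁻³ m/s.

3.70×10⁻³ m/s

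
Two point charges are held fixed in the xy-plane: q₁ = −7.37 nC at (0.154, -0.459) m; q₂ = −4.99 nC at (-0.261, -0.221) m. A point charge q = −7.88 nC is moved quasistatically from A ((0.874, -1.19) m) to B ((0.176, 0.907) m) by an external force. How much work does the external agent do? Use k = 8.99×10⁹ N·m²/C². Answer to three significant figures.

For quasistatic motion the external work equals the change in potential energy: W_ext = qΔV = q(V_B − V_A).
At A: distances to the source charges are 1.03 m, 1.49 m; V_A = Σ kqᵢ/rᵢ = -94.6 V.
At B: distances to the source charges are 1.37 m, 1.21 m; V_B = Σ kqᵢ/rᵢ = -85.6 V.
ΔV = V_B − V_A = 9.05 V.
W_ext = qΔV = (-7.88×10⁻⁹ C)(9.05 V) = -7.13×10⁻⁸ J.

-7.13×10⁻⁸ J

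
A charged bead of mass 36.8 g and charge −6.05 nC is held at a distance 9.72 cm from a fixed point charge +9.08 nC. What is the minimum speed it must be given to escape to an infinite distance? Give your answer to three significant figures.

To just escape, total mechanical energy must reach zero at infinity: ½mv²_min + U = 0, so ½mv²_min = −U = |kQq|/r.
|U| = |kQq|/r = (8.99×10⁹ N·m²/C²)(9.08×10⁻⁹)(6.05×10⁻⁹)/(0.0972) = 5.08×10⁻⁶ J.
v_min = √(2|U|/m) = √(2·5.08×10⁻⁶/0.0368) = 0.0166 m/s.

0.0166 m/s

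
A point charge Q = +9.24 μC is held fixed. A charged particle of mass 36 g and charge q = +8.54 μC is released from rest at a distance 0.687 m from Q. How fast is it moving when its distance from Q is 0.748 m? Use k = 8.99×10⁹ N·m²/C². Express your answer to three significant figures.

2.16 m/s

Only the electrostatic force acts, so mechanical energy is conserved: ½mv² = U₁ − U₂ = kQq(1/r₁ − 1/r₂).
U₁ − U₂ = (8.99×10⁹ N·m²/C²)(9.24×10⁻⁶ C)(8.54×10⁻⁶ C)(1/0.687 − 1/0.748) = 0.0842 J.
v = √(2·0.0842/0.0360) = 2.16 m/s.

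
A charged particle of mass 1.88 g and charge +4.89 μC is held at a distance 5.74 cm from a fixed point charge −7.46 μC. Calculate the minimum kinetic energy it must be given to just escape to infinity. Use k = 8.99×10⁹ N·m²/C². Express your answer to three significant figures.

To just escape, total mechanical energy must reach zero at infinity: ½mv²_min + U = 0, so ½mv²_min = −U = |kQq|/r.
|U| = |kQq|/r = (8.99×10⁹ N·m²/C²)(7.46×10⁻⁶)(4.89×10⁻⁶)/(0.0574) = 5.71 J.

5.71 J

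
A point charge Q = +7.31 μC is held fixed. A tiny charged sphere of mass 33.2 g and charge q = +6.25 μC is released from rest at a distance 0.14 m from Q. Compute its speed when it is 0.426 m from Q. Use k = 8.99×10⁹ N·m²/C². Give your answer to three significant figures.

10.9 m/s

Only the electrostatic force acts, so mechanical energy is conserved: ½mv² = U₁ − U₂ = kQq(1/r₁ − 1/r₂).
U₁ − U₂ = (8.99×10⁹ N·m²/C²)(7.31×10⁻⁶ C)(6.25×10⁻⁶ C)(1/0.140 − 1/0.426) = 1.97 J.
v = √(2·1.97/0.0332) = 10.9 m/s.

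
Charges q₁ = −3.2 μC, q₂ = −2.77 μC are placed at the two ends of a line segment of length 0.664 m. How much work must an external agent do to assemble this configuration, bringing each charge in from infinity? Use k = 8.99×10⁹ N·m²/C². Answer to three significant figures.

The assembly work is the sum of pairwise potential energies, U = Σ_{i<j} kqᵢqⱼ/rᵢⱼ.
The separation is r = 0.664 m.
U = (0.120) = 0.120 J.

0.120 J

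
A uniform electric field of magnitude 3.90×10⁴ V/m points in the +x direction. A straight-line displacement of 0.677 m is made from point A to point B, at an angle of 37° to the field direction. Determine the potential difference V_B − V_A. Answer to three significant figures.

-2.11×10⁴ V

Only the component of displacement along E changes the potential: ΔV = −E·d·cosθ.
ΔV = −(3.90×10⁴ V/m)(0.677 m)cos37° = -2.11×10⁴ V.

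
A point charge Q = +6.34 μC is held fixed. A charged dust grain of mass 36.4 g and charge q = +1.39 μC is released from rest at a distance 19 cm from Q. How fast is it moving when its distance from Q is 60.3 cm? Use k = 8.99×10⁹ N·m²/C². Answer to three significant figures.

Only the electrostatic force acts, so mechanical energy is conserved: ½mv² = U₁ − U₂ = kQq(1/r₁ − 1/r₂).
U₁ − U₂ = (8.99×10⁹ N·m²/C²)(6.34×10⁻⁶ C)(1.39×10⁻⁶ C)(1/0.190 − 1/0.603) = 0.286 J.
v = √(2·0.286/0.0364) = 3.96 m/s.

3.96 m/s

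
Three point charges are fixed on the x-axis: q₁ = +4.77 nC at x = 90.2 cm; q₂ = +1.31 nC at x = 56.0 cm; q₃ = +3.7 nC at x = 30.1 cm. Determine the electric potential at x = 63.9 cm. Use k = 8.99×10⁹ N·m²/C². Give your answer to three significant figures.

Electric potential is a scalar, so the contributions from each charge add algebraically: V = Σ kqᵢ/rᵢ.
Distances from the field point to each charge: r₁ = 0.263 m, r₂ = 0.0790 m, r₃ = 0.338 m.
V = k[(4.77×10⁻⁹)/(0.263) + (1.31×10⁻⁹)/(0.0790) + (3.70×10⁻⁹)/(0.338)] = 411 V.

411 V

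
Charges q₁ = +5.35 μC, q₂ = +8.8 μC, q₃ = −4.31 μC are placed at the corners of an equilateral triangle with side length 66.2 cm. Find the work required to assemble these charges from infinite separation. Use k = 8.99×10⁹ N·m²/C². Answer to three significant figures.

-0.189 J

The assembly work is the sum of pairwise potential energies, U = Σ_{i<j} kqᵢqⱼ/rᵢⱼ.
All three pair separations equal the side length, 0.662 m.
U = (0.639) + (-0.313) + (-0.515) = -0.189 J.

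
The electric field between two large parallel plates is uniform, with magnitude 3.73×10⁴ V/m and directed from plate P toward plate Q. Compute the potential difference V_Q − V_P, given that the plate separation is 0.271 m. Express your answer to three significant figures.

-1.01×10⁴ V

In a uniform field, potential decreases in the direction of E: ΔV = −E·d for a displacement d parallel to E.
Going from P to Q is a displacement of 0.271 m along the field, so V_Q − V_P = −Ed = -1.01×10⁴ V.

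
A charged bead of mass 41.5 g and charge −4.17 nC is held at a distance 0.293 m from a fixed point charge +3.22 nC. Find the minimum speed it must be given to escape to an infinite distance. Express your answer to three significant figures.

4.46×10⁻³ m/s

To just escape, total mechanical energy must reach zero at infinity: ½mv²_min + U = 0, so ½mv²_min = −U = |kQq|/r.
|U| = |kQq|/r = (8.99×10⁹ N·m²/C²)(3.22×10⁻⁹)(4.17×10⁻⁹)/(0.293) = 4.12×10⁻⁷ J.
v_min = √(2|U|/m) = √(2·4.12×10⁻⁷/0.0415) = 4.46×10⁻³ m/s.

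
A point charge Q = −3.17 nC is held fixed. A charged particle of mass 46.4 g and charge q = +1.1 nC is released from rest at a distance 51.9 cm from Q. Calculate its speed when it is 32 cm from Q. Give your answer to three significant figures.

Only the electrostatic force acts, so mechanical energy is conserved: ½mv² = U₁ − U₂ = kQq(1/r₁ − 1/r₂).
U₁ − U₂ = (8.99×10⁹ N·m²/C²)(-3.17×10⁻⁹ C)(1.10×10⁻⁹ C)(1/0.519 − 1/0.320) = 3.76×10⁻⁸ J.
v = √(2·3.76×10⁻⁸/0.0464) = 1.27×10⁻³ m/s.

1.27×10⁻³ m/s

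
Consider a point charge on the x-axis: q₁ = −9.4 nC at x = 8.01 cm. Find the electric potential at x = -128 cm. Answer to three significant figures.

-62.1 V

The total potential is the scalar sum of each charge's contribution, V = Σ kqᵢ/rᵢ.
V = k[(-9.40×10⁻⁹)/(1.36)] = -62.1 V.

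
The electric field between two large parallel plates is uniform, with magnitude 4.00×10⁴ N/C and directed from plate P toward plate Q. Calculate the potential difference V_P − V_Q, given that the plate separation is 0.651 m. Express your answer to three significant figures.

2.60×10⁴ V

In a uniform field, potential decreases in the direction of E: ΔV = −E·d for a displacement d parallel to E.
Going from Q to P is a displacement of 0.651 m opposite to the field, so V_P − V_Q = +Ed = 2.60×10⁴ V.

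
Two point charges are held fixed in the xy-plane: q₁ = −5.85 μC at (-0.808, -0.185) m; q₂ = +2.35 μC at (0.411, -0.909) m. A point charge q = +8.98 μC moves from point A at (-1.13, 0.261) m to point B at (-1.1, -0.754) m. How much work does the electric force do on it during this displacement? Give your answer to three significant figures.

-0.147 J

The work done by the electric force is W_field = −ΔU = −q(V_B − V_A) = q(V_A − V_B).
At A: distances to the source charges are 0.550 m, 1.93 m; V_A = Σ kqᵢ/rᵢ = -8.47×10⁴ V.
At B: distances to the source charges are 0.640 m, 1.52 m; V_B = Σ kqᵢ/rᵢ = -6.83×10⁴ V.
ΔV = V_B − V_A = 1.64×10⁴ V.
W_field = −qΔV = −(8.98×10⁻⁶ C)(1.64×10⁴ V) = -0.147 J.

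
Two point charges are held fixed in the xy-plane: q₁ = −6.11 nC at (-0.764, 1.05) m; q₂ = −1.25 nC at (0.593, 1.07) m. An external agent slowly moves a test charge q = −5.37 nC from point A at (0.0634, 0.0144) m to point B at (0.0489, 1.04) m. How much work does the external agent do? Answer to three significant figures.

2.00×10⁻⁷ J

For quasistatic motion the external work equals the change in potential energy: W_ext = qΔV = q(V_B − V_A).
At A: distances to the source charges are 1.33 m, 1.18 m; V_A = Σ kqᵢ/rᵢ = -51.0 V.
At B: distances to the source charges are 0.813 m, 0.545 m; V_B = Σ kqᵢ/rᵢ = -88.2 V.
ΔV = V_B − V_A = -37.2 V.
W_ext = qΔV = (-5.37×10⁻⁹ C)(-37.2 V) = 2.00×10⁻⁷ J.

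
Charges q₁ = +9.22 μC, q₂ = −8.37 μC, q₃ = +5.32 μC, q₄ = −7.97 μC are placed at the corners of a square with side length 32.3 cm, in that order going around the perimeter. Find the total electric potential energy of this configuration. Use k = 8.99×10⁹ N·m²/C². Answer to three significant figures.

The work to assemble the configuration equals its total potential energy, U = Σ kqᵢqⱼ/rᵢⱼ over all pairs.
The four side pairs have separation 0.323 m and the two diagonal pairs 0.457 m.
Summing all 6 pair terms gives U = -4.33 J.

-4.33 J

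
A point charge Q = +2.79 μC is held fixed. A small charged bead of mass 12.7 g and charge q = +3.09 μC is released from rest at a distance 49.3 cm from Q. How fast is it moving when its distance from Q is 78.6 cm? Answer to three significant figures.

Only the electrostatic force acts, so mechanical energy is conserved: ½mv² = U₁ − U₂ = kQq(1/r₁ − 1/r₂).
U₁ − U₂ = (8.99×10⁹ N·m²/C²)(2.79×10⁻⁶ C)(3.09×10⁻⁶ C)(1/0.493 − 1/0.786) = 0.0586 J.
v = √(2·0.0586/0.0127) = 3.04 m/s.

3.04 m/s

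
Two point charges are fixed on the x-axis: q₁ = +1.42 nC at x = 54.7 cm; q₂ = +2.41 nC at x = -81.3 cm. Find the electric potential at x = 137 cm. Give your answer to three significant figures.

The total potential is the scalar sum of each charge's contribution, V = Σ kqᵢ/rᵢ.
Distances from the field point to each charge: r₁ = 0.823 m, r₂ = 2.18 m.
V = k[(1.42×10⁻⁹)/(0.823) + (2.41×10⁻⁹)/(2.18)] = 25.4 V.

25.4 V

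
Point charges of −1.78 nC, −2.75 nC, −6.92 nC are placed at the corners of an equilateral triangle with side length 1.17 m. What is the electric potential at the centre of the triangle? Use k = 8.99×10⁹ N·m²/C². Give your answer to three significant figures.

Electric potential is a scalar, so the contributions from each charge add algebraically: V = Σ kqᵢ/rᵢ.
The distance from each vertex to the centroid is a/√3 = 0.675 m.
V = k[(-1.78×10⁻⁹)/(0.675) + (-2.75×10⁻⁹)/(0.675) + (-6.92×10⁻⁹)/(0.675)] = -152 V.

-152 V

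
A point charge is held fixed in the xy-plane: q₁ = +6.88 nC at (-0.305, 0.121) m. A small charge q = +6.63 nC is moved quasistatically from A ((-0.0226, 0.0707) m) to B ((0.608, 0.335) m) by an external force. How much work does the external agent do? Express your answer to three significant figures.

For quasistatic motion the external work equals the change in potential energy: W_ext = qΔV = q(V_B − V_A).
At A: distance to the source charge is 0.287 m; V_A = kq₁/r = 216 V.
At B: distance to the source charge is 0.938 m; V_B = kq₁/r = 66.0 V.
ΔV = V_B − V_A = -150 V.
W_ext = qΔV = (6.63×10⁻⁹ C)(-150 V) = -9.92×10⁻⁷ J.

-9.92×10⁻⁷ J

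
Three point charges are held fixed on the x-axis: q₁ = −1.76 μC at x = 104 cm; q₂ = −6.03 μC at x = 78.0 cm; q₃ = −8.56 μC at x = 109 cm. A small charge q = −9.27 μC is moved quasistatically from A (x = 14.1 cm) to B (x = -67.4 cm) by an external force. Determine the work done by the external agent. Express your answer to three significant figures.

-0.866 J

For quasistatic motion the external work equals the change in potential energy: W_ext = qΔV = q(V_B − V_A).
At A: distances to the source charges are 0.899 m, 0.639 m, 0.949 m; V_A = Σ kqᵢ/rᵢ = -1.84×10⁵ V.
At B: distances to the source charges are 1.71 m, 1.45 m, 1.76 m; V_B = Σ kqᵢ/rᵢ = -9.01×10⁴ V.
ΔV = V_B − V_A = 9.34×10⁴ V.
W_ext = qΔV = (-9.27×10⁻⁶ C)(9.34×10⁴ V) = -0.866 J.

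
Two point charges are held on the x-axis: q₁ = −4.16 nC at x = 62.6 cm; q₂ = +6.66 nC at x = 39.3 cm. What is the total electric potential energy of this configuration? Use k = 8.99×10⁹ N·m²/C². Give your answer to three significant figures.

The assembly work is the sum of pairwise potential energies, U = Σ_{i<j} kqᵢqⱼ/rᵢⱼ.
Pair separations: r₁₂ = 0.233 m.
U = (-1.07×10⁻⁶) = -1.07×10⁻⁶ J.

-1.07×10⁻⁶ J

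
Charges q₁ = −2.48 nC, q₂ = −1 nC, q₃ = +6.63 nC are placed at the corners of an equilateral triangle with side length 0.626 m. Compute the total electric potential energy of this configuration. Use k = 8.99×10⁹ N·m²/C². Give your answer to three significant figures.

-2.96×10⁻⁷ J

The work to assemble the configuration equals its total potential energy, U = Σ kqᵢqⱼ/rᵢⱼ over all pairs.
All three pair separations equal the side length, 0.626 m.
U = (3.56×10⁻⁸) + (-2.36×10⁻⁷) + (-9.52×10⁻⁸) = -2.96×10⁻⁷ J.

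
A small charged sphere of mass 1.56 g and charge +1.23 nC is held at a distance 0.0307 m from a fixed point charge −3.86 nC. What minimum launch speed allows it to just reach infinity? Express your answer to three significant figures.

0.0422 m/s

To just escape, total mechanical energy must reach zero at infinity: ½mv²_min + U = 0, so ½mv²_min = −U = |kQq|/r.
|U| = |kQq|/r = (8.99×10⁹ N·m²/C²)(3.86×10⁻⁹)(1.23×10⁻⁹)/(0.0307) = 1.39×10⁻⁶ J.
v_min = √(2|U|/m) = √(2·1.39×10⁻⁶/1.56×10⁻³) = 0.0422 m/s.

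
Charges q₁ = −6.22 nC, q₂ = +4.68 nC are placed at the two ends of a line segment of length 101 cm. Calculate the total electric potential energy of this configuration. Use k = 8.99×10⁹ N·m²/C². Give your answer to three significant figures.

The assembly work is the sum of pairwise potential energies, U = Σ_{i<j} kqᵢqⱼ/rᵢⱼ.
The separation is r = 1.01 m.
U = (-2.59×10⁻⁷) = -2.59×10⁻⁷ J.

-2.59×10⁻⁷ J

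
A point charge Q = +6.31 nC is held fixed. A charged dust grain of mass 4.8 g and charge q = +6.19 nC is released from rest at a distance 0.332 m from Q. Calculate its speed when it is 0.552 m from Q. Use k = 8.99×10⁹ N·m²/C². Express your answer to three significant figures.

Only the electrostatic force acts, so mechanical energy is conserved: ½mv² = U₁ − U₂ = kQq(1/r₁ − 1/r₂).
U₁ − U₂ = (8.99×10⁹ N·m²/C²)(6.31×10⁻⁹ C)(6.19×10⁻⁹ C)(1/0.332 − 1/0.552) = 4.22×10⁻⁷ J.
v = √(2·4.22×10⁻⁷/4.80×10⁻³) = 0.0133 m/s.

0.0133 m/s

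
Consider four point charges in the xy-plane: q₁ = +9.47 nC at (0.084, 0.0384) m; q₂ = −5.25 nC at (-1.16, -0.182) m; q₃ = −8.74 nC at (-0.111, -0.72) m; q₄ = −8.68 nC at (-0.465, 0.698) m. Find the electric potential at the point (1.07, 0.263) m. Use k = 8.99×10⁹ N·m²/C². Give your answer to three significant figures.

The total potential is the scalar sum of each charge's contribution, V = Σ kqᵢ/rᵢ.
Distances from the field point to each charge: r₁ = 1.01 m, r₂ = 2.27 m, r₃ = 1.54 m, r₄ = 1.60 m.
V = k[(9.47×10⁻⁹)/(1.01) + (-5.25×10⁻⁹)/(2.27) + (-8.74×10⁻⁹)/(1.54) + (-8.68×10⁻⁹)/(1.60)] = -36.6 V.

-36.6 V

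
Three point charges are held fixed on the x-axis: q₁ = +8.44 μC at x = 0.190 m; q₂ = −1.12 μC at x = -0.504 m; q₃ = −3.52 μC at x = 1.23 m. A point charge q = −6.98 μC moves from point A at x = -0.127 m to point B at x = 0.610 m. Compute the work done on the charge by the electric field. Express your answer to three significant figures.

-0.480 J

The work done by the electric force is W_field = −ΔU = −q(V_B − V_A) = q(V_A − V_B).
At A: distances to the source charges are 0.317 m, 0.377 m, 1.36 m; V_A = Σ kqᵢ/rᵢ = 1.89×10⁵ V.
At B: distances to the source charges are 0.420 m, 1.11 m, 0.620 m; V_B = Σ kqᵢ/rᵢ = 1.21×10⁵ V.
ΔV = V_B − V_A = -6.88×10⁴ V.
W_field = −qΔV = −(-6.98×10⁻⁶ C)(-6.88×10⁴ V) = -0.480 J.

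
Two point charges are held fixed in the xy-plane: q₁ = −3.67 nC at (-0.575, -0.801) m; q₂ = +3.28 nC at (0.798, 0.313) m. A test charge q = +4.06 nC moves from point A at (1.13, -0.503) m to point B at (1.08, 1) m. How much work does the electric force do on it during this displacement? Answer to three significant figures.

-4.79×10⁻⁸ J

The work done by the electric force is W_field = −ΔU = −q(V_B − V_A) = q(V_A − V_B).
At A: distances to the source charges are 1.73 m, 0.881 m; V_A = Σ kqᵢ/rᵢ = 14.4 V.
At B: distances to the source charges are 2.45 m, 0.743 m; V_B = Σ kqᵢ/rᵢ = 26.2 V.
ΔV = V_B − V_A = 11.8 V.
W_field = −qΔV = −(4.06×10⁻⁹ C)(11.8 V) = -4.79×10⁻⁸ J.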